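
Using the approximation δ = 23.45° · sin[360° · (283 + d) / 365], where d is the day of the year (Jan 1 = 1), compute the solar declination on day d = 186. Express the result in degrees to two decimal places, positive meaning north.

360 × (283 + 186) / 365 = 462.575°; sin(462.575°) = 0.9760.
δ = 23.45 × 0.9760 = 22.887° ≈ +22.89°.

+22.89°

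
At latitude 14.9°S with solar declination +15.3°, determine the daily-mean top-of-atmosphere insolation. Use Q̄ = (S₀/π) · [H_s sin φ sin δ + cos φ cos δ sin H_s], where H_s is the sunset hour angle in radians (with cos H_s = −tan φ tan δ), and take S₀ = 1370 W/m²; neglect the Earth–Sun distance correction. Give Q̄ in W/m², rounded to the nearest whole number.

361 W/m²

−tan φ tan δ = −(-0.2661)(0.2736) = 0.0728; H_s = arccos(0.0728) = 85.83°. In radians, H_s = 1.4980.
H_s sin φ sin δ = 1.4980 × -0.2571 × 0.2639 = -0.1016.
cos φ cos δ sin H_s = 0.9664 × 0.9646 × 0.9974 = 0.9298.
Q̄ = (1370/π) × (-0.1016 + 0.9298) = 436.08 × 0.8282 = 361.16 W/m².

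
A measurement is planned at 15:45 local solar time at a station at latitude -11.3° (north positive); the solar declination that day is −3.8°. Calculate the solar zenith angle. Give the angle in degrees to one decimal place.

Hour angle H = 15° × (15.75 − 12) = 56.25°.
cos θ_z = sin(-11.3°) sin(-3.8°) + cos(-11.3°) cos(-3.8°) cos(56.25°) = 0.0130 + 0.5436 = 0.5566.
θ_z = arccos(0.5566) = 56.18°.

56.2°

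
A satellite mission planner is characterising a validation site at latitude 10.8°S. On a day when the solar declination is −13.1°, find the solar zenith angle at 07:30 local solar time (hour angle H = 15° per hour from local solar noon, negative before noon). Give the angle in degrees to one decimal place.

65.9°

Hour angle H = 15° × (7.5 − 12) = -67.50°.
cos θ_z = sin φ sin δ + cos φ cos δ cos H = (-0.1874)(-0.2267) + (0.9823)(0.9740)(0.3827) = 0.4086.
θ_z = arccos(0.4086) = 65.88°.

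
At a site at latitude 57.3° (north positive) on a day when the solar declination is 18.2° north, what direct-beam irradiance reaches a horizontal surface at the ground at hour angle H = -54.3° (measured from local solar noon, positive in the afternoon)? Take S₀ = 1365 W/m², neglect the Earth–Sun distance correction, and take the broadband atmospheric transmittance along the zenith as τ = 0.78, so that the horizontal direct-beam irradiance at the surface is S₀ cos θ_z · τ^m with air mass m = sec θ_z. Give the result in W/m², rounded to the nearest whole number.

493 W/m²

cos θ_z = sin φ sin δ + cos φ cos δ cos H = (0.8415)(0.3123) + (0.5402)(0.9500)(0.5835) = 0.5622.
Air mass m = 1/cos θ_z = 1/0.5622 = 1.779; τ^m = 0.78^1.779 = 0.6427.
Surface direct beam = 1365 × 0.5622 × 0.6427 = 493.21 W/m².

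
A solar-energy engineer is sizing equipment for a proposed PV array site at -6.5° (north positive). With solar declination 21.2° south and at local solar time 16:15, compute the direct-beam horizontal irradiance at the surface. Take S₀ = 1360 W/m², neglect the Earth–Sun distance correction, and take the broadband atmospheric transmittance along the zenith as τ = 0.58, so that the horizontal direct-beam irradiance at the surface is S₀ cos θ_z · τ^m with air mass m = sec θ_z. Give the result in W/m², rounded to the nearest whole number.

Hour angle H = 15° × (16.25 − 12) = 63.75°.
cos θ_z = sin(-6.5°) sin(-21.2°) + cos(-6.5°) cos(-21.2°) cos(63.75°) = 0.0409 + 0.4097 = 0.4506.
Air mass m = 1/cos θ_z = 1/0.4506 = 2.219; τ^m = 0.58^2.219 = 0.2986.
Surface direct beam = 1360 × 0.4506 × 0.2986 = 182.99 W/m².

183 W/m²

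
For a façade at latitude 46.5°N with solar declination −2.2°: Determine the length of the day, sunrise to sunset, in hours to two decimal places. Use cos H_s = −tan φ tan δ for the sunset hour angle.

11.69 hours

The sunset hour angle satisfies cos H_s = −tan φ tan δ = 0.0405, giving H_s = 87.68°.
Day length = 2 H_s / 15° h⁻¹ = 175.36° / 15 = 11.691 h.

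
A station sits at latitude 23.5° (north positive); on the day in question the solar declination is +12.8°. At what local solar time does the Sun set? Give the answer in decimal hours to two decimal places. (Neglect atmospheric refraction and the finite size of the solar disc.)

The sunset hour angle satisfies cos H_s = −tan φ tan δ = -0.0988, giving H_s = 95.67°.
Sunset is at 12 + H_s/15 = 12 + 6.378 = 18.378 h local solar time.

18.38 h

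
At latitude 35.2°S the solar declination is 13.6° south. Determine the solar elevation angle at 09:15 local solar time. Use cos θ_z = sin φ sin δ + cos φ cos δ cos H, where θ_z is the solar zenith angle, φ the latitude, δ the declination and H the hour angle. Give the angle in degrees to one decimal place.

Hour angle H = 15° × (9.25 − 12) = -41.25°.
With φ = -35.2°, δ = -13.6°, H = -41.25°: sin φ sin δ = 0.1355, cos φ cos δ cos H = 0.5971, so cos θ_z = 0.7326.
θ_z = arccos(0.7326) = 42.90°, so the elevation is 90° − 42.90° = 47.10°.

47.1°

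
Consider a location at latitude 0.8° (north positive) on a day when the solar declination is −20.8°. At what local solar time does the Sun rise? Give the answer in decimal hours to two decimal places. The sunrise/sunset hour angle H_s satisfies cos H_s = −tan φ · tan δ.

6.02 h

−tan φ tan δ = −(0.0140)(-0.3799) = 0.0053; H_s = arccos(0.0053) = 89.70°.
Sunrise is at 12 − H_s/15 = 12 − 5.980 = 6.020 h local solar time.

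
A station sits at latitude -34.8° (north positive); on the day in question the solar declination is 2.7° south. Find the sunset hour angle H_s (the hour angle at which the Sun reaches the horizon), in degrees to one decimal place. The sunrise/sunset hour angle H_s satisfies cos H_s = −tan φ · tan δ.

91.9°

cos H_s = −tan(-34.8°) · tan(-2.7°) = -0.0328, so H_s = arccos(-0.0328) = 91.88°.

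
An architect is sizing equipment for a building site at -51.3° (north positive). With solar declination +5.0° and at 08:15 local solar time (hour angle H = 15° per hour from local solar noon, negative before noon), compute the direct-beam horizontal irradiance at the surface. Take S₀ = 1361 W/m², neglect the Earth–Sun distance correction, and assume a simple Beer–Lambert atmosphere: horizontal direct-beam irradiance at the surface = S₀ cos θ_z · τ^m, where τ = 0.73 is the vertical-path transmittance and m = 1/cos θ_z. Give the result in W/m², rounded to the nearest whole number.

Hour angle H = 15° × (8.25 − 12) = -56.25°.
cos θ_z = sin φ sin δ + cos φ cos δ cos H = (-0.7804)(0.0872) + (0.6252)(0.9962)(0.5556) = 0.2780.
Air mass m = 1/cos θ_z = 1/0.2780 = 3.597; τ^m = 0.73^3.597 = 0.3224.
Surface direct beam = 1361 × 0.2780 × 0.3224 = 121.98 W/m².

122 W/m²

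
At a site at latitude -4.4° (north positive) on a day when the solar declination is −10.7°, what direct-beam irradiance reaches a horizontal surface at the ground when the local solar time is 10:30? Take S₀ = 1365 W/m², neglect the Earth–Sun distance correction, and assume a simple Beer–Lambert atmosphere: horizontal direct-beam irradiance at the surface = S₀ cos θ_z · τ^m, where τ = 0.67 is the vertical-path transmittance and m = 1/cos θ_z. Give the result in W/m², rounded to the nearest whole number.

812 W/m²

Hour angle H = 15° × (10.5 − 12) = -22.50°.
cos θ_z = sin φ sin δ + cos φ cos δ cos H = (-0.0767)(-0.1857) + (0.9971)(0.9826)(0.9239) = 0.9194.
Air mass m = 1/cos θ_z = 1/0.9194 = 1.088; τ^m = 0.67^1.088 = 0.6468.
Surface direct beam = 1365 × 0.9194 × 0.6468 = 811.72 W/m².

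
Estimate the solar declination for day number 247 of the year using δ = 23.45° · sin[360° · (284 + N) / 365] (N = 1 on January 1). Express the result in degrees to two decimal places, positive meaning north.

360 × (284 + 247) / 365 = 523.726°; sin(523.726°) = 0.2802.
δ = 23.45 × 0.2802 = 6.571° ≈ +6.57°.

+6.57°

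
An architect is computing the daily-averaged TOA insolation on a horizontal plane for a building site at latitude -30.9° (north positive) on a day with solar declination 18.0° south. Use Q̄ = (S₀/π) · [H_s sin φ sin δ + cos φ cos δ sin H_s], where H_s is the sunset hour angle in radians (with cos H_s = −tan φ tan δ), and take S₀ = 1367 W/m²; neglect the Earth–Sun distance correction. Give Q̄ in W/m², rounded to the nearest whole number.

470 W/m²

−tan φ tan δ = −(-0.5985)(-0.3249) = -0.1945; H_s = arccos(-0.1945) = 101.22°. In radians, H_s = 1.7666.
H_s sin φ sin δ = 1.7666 × -0.5135 × -0.3090 = 0.2803.
cos φ cos δ sin H_s = 0.8581 × 0.9511 × 0.9809 = 0.8006.
Q̄ = (1367/π) × (0.2803 + 0.8006) = 435.13 × 1.0809 = 470.33 W/m².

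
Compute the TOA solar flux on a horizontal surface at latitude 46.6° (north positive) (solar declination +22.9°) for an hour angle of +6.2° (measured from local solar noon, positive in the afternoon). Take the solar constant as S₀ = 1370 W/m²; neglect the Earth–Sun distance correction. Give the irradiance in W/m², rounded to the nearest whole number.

1249 W/m²

cos θ_z = sin(46.6°) sin(22.9°) + cos(46.6°) cos(22.9°) cos(6.20°) = 0.2827 + 0.6292 = 0.9119.
Top-of-atmosphere irradiance = S₀ cos θ_z = 1370 × 0.9119 = 1249.30 W/m².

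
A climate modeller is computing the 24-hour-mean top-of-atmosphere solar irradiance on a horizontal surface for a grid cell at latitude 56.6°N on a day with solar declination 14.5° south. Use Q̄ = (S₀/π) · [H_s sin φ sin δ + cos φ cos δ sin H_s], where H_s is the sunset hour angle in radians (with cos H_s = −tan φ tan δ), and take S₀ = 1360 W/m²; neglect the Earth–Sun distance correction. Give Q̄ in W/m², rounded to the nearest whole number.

107 W/m²

−tan φ tan δ = −(1.5166)(-0.2586) = 0.3922; H_s = arccos(0.3922) = 66.91°. In radians, H_s = 1.1678.
H_s sin φ sin δ = 1.1678 × 0.8348 × -0.2504 = -0.2441.
cos φ cos δ sin H_s = 0.5505 × 0.9681 × 0.9199 = 0.4903.
Q̄ = (1360/π) × (-0.2441 + 0.4903) = 432.90 × 0.2462 = 106.58 W/m².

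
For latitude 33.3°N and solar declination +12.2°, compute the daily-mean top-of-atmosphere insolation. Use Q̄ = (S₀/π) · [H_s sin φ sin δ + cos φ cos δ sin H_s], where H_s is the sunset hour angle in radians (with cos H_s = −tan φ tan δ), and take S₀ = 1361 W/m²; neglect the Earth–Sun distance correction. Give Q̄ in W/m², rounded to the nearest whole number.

436 W/m²

The sunset hour angle satisfies cos H_s = −tan φ tan δ = -0.1420, giving H_s = 98.16°. In radians, H_s = 1.7132.
H_s sin φ sin δ = 1.7132 × 0.5490 × 0.2113 = 0.1987.
cos φ cos δ sin H_s = 0.8358 × 0.9774 × 0.9899 = 0.8087.
Q̄ = (1361/π) × (0.1987 + 0.8087) = 433.22 × 1.0074 = 436.43 W/m².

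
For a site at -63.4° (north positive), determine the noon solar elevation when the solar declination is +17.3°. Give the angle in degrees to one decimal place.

At local solar noon the hour angle is zero, so the elevation is 90° − |φ − δ| = 90° − |-63.4° − (17.3°)| = 90° − 80.7° = 9.3°.

9.3°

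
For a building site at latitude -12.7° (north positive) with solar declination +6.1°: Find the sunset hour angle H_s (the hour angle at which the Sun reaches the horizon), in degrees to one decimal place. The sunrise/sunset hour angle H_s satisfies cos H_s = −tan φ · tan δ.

The sunset hour angle satisfies cos H_s = −tan φ tan δ = 0.0241, giving H_s = 88.62°.

88.6°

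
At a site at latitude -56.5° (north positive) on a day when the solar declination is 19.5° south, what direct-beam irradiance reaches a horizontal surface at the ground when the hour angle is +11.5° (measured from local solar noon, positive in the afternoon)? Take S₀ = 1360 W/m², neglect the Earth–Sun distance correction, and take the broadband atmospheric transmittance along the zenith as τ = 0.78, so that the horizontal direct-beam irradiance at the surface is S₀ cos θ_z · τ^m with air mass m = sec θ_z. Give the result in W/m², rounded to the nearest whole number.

With φ = -56.5°, δ = -19.5°, H = 11.50°: sin φ sin δ = 0.2784, cos φ cos δ cos H = 0.5098, so cos θ_z = 0.7882.
Air mass m = 1/cos θ_z = 1/0.7882 = 1.269; τ^m = 0.78^1.269 = 0.7296.
Surface direct beam = 1360 × 0.7882 × 0.7296 = 782.10 W/m².

782 W/m²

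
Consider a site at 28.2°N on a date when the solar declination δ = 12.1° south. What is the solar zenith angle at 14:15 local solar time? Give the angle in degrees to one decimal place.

Hour angle H = 15° × (14.25 − 12) = 33.75°.
With φ = 28.2°, δ = -12.1°, H = 33.75°: sin φ sin δ = -0.0991, cos φ cos δ cos H = 0.7165, so cos θ_z = 0.6174.
θ_z = arccos(0.6174) = 51.87°.

51.9°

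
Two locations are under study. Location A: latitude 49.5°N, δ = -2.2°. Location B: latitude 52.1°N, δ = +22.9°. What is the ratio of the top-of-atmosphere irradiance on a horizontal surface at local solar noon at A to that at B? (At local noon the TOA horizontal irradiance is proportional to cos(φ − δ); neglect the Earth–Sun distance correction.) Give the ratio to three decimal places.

A: cos θ_z = cos(49.5° − (-2.2°)) = 0.6198.
B: cos θ_z = cos(52.1° − (22.9°)) = 0.8729.
Ratio A/B = 0.6198 / 0.8729 = 0.7100.

0.710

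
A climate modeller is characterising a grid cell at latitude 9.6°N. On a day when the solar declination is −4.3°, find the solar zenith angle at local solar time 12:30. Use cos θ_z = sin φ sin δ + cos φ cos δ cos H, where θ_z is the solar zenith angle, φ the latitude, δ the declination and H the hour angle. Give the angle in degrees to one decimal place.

15.8°

Hour angle H = 15° × (12.5 − 12) = 7.50°.
With φ = 9.6°, δ = -4.3°, H = 7.50°: sin φ sin δ = -0.0125, cos φ cos δ cos H = 0.9748, so cos θ_z = 0.9623.
θ_z = arccos(0.9623) = 15.78°.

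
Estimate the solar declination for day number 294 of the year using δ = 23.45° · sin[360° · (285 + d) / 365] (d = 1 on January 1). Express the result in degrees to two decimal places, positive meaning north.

360 × (285 + 294) / 365 = 571.068°; sin(571.068°) = -0.5161.
δ = 23.45 × -0.5161 = -12.103° ≈ -12.10°.

-12.10°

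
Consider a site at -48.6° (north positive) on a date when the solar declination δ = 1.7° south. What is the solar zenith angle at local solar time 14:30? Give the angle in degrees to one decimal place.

Hour angle H = 15° × (14.5 − 12) = 37.50°.
With φ = -48.6°, δ = -1.7°, H = 37.50°: sin φ sin δ = 0.0223, cos φ cos δ cos H = 0.5244, so cos θ_z = 0.5467.
θ_z = arccos(0.5467) = 56.86°.

56.9°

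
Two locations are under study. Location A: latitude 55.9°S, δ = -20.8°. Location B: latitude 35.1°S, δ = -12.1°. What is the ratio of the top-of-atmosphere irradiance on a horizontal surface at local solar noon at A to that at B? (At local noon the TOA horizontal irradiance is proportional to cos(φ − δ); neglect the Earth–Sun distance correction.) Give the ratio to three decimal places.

0.889

A: cos θ_z = cos(-55.9° − (-20.8°)) = 0.8181.
B: cos θ_z = cos(-35.1° − (-12.1°)) = 0.9205.
Ratio A/B = 0.8181 / 0.9205 = 0.8888.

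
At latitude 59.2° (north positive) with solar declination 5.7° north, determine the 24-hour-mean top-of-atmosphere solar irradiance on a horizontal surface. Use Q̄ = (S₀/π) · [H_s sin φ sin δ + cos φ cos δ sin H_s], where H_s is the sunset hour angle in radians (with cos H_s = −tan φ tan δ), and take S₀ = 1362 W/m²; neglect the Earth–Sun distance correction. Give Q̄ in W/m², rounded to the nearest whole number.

−tan φ tan δ = −(1.6775)(0.0998) = -0.1674; H_s = arccos(-0.1674) = 99.64°. In radians, H_s = 1.7390.
H_s sin φ sin δ = 1.7390 × 0.8590 × 0.0993 = 0.1483.
cos φ cos δ sin H_s = 0.5120 × 0.9951 × 0.9859 = 0.5023.
Q̄ = (1362/π) × (0.1483 + 0.5023) = 433.54 × 0.6506 = 282.06 W/m².

282 W/m²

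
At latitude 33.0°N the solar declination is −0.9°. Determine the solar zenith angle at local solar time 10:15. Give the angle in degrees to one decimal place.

42.0°

Hour angle H = 15° × (10.25 − 12) = -26.25°.
With φ = 33.0°, δ = -0.9°, H = -26.25°: sin φ sin δ = -0.0086, cos φ cos δ cos H = 0.7521, so cos θ_z = 0.7435.
θ_z = arccos(0.7435) = 41.97°.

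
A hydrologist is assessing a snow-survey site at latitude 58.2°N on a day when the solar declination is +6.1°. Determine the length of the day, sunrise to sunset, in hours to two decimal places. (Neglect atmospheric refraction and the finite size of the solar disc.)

13.32 hours

−tan φ tan δ = −(1.6128)(0.1069) = -0.1724; H_s = arccos(-0.1724) = 99.93°.
Day length = 2 H_s / 15° h⁻¹ = 199.86° / 15 = 13.324 h.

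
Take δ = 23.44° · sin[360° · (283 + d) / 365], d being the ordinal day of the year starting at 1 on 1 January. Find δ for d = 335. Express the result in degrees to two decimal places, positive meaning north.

-21.96°

360 × (283 + 335) / 365 = 609.534°; sin(609.534°) = -0.9369.
δ = 23.44 × -0.9369 = -21.961° ≈ -21.96°.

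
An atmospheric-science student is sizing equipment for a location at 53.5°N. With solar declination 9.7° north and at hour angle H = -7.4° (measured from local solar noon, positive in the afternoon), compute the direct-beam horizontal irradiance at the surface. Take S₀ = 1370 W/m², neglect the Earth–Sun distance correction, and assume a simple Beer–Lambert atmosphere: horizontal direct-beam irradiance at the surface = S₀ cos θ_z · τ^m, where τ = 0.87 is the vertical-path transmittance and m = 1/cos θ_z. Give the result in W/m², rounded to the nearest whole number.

With φ = 53.5°, δ = 9.7°, H = -7.40°: sin φ sin δ = 0.1354, cos φ cos δ cos H = 0.5814, so cos θ_z = 0.7168.
Air mass m = 1/cos θ_z = 1/0.7168 = 1.395; τ^m = 0.87^1.395 = 0.8234.
Surface direct beam = 1370 × 0.7168 × 0.8234 = 808.59 W/m².

809 W/m²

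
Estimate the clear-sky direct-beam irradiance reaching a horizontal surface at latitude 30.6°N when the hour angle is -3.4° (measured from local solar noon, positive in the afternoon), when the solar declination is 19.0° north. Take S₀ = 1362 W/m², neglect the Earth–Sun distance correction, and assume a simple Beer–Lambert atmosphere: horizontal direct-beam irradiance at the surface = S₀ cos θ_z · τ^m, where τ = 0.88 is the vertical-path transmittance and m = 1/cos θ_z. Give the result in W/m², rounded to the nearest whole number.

1169 W/m²

With φ = 30.6°, δ = 19.0°, H = -3.40°: sin φ sin δ = 0.1657, cos φ cos δ cos H = 0.8124, so cos θ_z = 0.9781.
Air mass m = 1/cos θ_z = 1/0.9781 = 1.022; τ^m = 0.88^1.022 = 0.8775.
Surface direct beam = 1362 × 0.9781 × 0.8775 = 1168.98 W/m².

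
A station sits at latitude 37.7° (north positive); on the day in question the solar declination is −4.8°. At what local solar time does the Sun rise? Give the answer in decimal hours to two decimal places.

6.25 h

The sunset hour angle satisfies cos H_s = −tan φ tan δ = 0.0649, giving H_s = 86.28°.
Sunrise is at 12 − H_s/15 = 12 − 5.752 = 6.248 h local solar time.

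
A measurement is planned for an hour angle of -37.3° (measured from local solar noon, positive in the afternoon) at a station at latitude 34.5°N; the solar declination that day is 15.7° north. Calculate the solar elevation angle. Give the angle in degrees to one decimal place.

With φ = 34.5°, δ = 15.7°, H = -37.30°: sin φ sin δ = 0.1533, cos φ cos δ cos H = 0.6311, so cos θ_z = 0.7844.
θ_z = arccos(0.7844) = 38.33°, so the elevation is 90° − 38.33° = 51.67°.

51.7°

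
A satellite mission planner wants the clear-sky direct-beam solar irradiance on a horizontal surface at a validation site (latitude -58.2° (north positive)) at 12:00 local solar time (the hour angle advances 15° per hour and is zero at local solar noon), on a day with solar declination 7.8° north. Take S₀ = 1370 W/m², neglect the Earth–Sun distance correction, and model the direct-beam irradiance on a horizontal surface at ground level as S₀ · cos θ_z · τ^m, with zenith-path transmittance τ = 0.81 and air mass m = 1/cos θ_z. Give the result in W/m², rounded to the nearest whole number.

Hour angle H = 15° × (12 − 12) = 0.00°.
cos θ_z = sin(-58.2°) sin(7.8°) + cos(-58.2°) cos(7.8°) cos(0.00°) = -0.1153 + 0.5221 = 0.4068.
Air mass m = 1/cos θ_z = 1/0.4068 = 2.458; τ^m = 0.81^2.458 = 0.5957.
Surface direct beam = 1370 × 0.4068 × 0.5957 = 331.99 W/m².

332 W/m²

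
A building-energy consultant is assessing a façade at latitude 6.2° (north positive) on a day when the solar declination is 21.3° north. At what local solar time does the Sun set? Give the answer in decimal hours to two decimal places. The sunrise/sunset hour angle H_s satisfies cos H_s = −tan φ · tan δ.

18.16 h

The sunset hour angle satisfies cos H_s = −tan φ tan δ = -0.0424, giving H_s = 92.43°.
Sunset is at 12 + H_s/15 = 12 + 6.162 = 18.162 h local solar time.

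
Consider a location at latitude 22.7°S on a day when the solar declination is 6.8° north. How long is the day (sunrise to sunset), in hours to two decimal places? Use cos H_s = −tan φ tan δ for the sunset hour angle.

11.62 hours

The sunset hour angle satisfies cos H_s = −tan φ tan δ = 0.0499, giving H_s = 87.14°.
Day length = 2 H_s / 15° h⁻¹ = 174.28° / 15 = 11.619 h.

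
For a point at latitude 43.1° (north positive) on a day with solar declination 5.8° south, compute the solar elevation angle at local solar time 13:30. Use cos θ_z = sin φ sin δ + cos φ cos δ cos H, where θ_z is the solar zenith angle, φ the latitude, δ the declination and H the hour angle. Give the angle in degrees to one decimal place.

37.0°

Hour angle H = 15° × (13.5 − 12) = 22.50°.
cos θ_z = sin φ sin δ + cos φ cos δ cos H = (0.6833)(-0.1011) + (0.7302)(0.9949)(0.9239) = 0.6021.
θ_z = arccos(0.6021) = 52.98°, so the elevation is 90° − 52.98° = 37.02°.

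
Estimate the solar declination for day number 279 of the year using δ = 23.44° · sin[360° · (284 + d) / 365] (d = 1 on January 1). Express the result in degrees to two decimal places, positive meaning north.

-6.18°

360 × (284 + 279) / 365 = 555.288°; sin(555.288°) = -0.2637.
δ = 23.44 × -0.2637 = -6.181° ≈ -6.18°.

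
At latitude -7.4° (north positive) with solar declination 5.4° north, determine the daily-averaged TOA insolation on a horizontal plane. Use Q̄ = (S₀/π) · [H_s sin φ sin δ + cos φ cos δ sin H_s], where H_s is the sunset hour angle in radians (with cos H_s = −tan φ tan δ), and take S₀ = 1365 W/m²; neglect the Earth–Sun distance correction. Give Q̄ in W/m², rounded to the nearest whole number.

cos H_s = −tan(-7.4°) · tan(5.4°) = 0.0123, so H_s = arccos(0.0123) = 89.30°. In radians, H_s = 1.5586.
H_s sin φ sin δ = 1.5586 × -0.1288 × 0.0941 = -0.0189.
cos φ cos δ sin H_s = 0.9917 × 0.9956 × 0.9999 = 0.9872.
Q̄ = (1365/π) × (-0.0189 + 0.9872) = 434.49 × 0.9683 = 420.72 W/m².

421 W/m²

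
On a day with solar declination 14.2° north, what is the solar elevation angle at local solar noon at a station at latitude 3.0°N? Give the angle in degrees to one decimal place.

78.8°

At local solar noon the hour angle is zero, so the elevation is 90° − |φ − δ| = 90° − |3.0° − (14.2°)| = 90° − 11.2° = 78.8°.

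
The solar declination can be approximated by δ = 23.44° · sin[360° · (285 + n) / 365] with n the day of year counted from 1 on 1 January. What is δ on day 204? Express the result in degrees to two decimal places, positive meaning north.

360 × (285 + 204) / 365 = 482.301°; sin(482.301°) = 0.8453.
δ = 23.44 × 0.8453 = 19.814° ≈ +19.81°.

+19.81°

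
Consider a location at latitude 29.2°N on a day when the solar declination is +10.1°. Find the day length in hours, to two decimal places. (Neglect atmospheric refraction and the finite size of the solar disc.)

cos H_s = −tan(29.2°) · tan(10.1°) = -0.0996, so H_s = arccos(-0.0996) = 95.72°.
Day length = 2 H_s / 15° h⁻¹ = 191.44° / 15 = 12.763 h.

12.76 hours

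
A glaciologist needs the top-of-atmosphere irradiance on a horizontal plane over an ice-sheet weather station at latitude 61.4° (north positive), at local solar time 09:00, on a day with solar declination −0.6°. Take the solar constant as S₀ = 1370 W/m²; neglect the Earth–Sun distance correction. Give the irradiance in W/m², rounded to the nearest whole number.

Hour angle H = 15° × (9 − 12) = -45.00°.
cos θ_z = sin φ sin δ + cos φ cos δ cos H = (0.8780)(-0.0105) + (0.4787)(0.9999)(0.7071) = 0.3292.
Top-of-atmosphere irradiance = S₀ cos θ_z = 1370 × 0.3292 = 451.00 W/m².

451 W/m²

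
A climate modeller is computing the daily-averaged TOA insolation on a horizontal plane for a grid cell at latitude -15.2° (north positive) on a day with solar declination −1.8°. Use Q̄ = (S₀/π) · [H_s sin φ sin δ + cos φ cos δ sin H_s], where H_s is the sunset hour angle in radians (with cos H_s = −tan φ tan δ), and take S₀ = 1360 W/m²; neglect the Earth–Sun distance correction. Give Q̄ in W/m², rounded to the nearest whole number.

423 W/m²

−tan φ tan δ = −(-0.2717)(-0.0314) = -0.0085; H_s = arccos(-0.0085) = 90.49°. In radians, H_s = 1.5793.
H_s sin φ sin δ = 1.5793 × -0.2622 × -0.0314 = 0.0130.
cos φ cos δ sin H_s = 0.9650 × 0.9995 × 1.0000 = 0.9645.
Q̄ = (1360/π) × (0.0130 + 0.9645) = 432.90 × 0.9775 = 423.16 W/m².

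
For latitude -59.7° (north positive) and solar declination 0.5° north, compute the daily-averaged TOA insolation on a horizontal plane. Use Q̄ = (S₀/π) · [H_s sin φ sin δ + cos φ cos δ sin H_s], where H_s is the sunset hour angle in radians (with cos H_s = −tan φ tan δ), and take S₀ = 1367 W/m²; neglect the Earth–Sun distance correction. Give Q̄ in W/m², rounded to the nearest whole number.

−tan φ tan δ = −(-1.7113)(0.0087) = 0.0149; H_s = arccos(0.0149) = 89.15°. In radians, H_s = 1.5560.
H_s sin φ sin δ = 1.5560 × -0.8634 × 0.0087 = -0.0117.
cos φ cos δ sin H_s = 0.5045 × 1.0000 × 0.9999 = 0.5044.
Q̄ = (1367/π) × (-0.0117 + 0.5044) = 435.13 × 0.4927 = 214.39 W/m².

214 W/m²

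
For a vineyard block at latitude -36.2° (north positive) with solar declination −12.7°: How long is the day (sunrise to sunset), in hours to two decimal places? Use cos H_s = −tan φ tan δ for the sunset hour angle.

−tan φ tan δ = −(-0.7319)(-0.2254) = -0.1650; H_s = arccos(-0.1650) = 99.50°.
Day length = 2 H_s / 15° h⁻¹ = 199.00° / 15 = 13.267 h.

13.27 hours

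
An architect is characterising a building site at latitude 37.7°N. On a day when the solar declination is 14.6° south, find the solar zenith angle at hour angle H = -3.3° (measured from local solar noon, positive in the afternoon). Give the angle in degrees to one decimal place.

52.4°

cos θ_z = sin(37.7°) sin(-14.6°) + cos(37.7°) cos(-14.6°) cos(-3.30°) = -0.1541 + 0.7644 = 0.6103.
θ_z = arccos(0.6103) = 52.39°.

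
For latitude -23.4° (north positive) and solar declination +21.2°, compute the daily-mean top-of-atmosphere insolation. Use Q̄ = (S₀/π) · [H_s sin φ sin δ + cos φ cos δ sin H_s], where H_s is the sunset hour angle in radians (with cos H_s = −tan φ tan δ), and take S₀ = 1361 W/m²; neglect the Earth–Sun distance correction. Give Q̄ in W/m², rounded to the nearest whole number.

278 W/m²

−tan φ tan δ = −(-0.4327)(0.3879) = 0.1678; H_s = arccos(0.1678) = 80.34°. In radians, H_s = 1.4022.
H_s sin φ sin δ = 1.4022 × -0.3971 × 0.3616 = -0.2013.
cos φ cos δ sin H_s = 0.9178 × 0.9323 × 0.9858 = 0.8435.
Q̄ = (1361/π) × (-0.2013 + 0.8435) = 433.22 × 0.6422 = 278.21 W/m².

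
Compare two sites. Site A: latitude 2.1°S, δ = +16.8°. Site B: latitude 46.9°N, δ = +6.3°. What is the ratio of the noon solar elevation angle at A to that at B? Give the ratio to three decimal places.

1.439

A: 90° − |-2.1 − (16.8)| = 71.10°.
B: 90° − |46.9 − (6.3)| = 49.40°.
Ratio A/B = 71.1000 / 49.4000 = 1.4393.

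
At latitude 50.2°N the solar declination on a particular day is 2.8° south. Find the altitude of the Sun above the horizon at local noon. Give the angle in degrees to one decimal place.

At local solar noon the hour angle is zero, so the elevation is 90° − |φ − δ| = 90° − |50.2° − (-2.8°)| = 90° − 53.0° = 37.0°.

37.0°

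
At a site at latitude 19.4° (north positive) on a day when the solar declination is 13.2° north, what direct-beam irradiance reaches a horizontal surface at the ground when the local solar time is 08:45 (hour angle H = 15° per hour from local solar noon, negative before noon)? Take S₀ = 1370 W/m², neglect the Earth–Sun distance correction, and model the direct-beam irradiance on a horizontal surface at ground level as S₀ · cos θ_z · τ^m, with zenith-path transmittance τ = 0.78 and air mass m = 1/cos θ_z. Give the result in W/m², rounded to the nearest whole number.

Hour angle H = 15° × (8.75 − 12) = -48.75°.
cos θ_z = sin φ sin δ + cos φ cos δ cos H = (0.3322)(0.2284) + (0.9432)(0.9736)(0.6593) = 0.6813.
Air mass m = 1/cos θ_z = 1/0.6813 = 1.468; τ^m = 0.78^1.468 = 0.6944.
Surface direct beam = 1370 × 0.6813 × 0.6944 = 648.14 W/m².

648 W/m²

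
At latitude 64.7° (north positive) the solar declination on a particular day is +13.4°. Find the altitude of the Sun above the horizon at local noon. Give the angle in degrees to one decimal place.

38.7°

At local solar noon the hour angle is zero, so the elevation is 90° − |φ − δ| = 90° − |64.7° − (13.4°)| = 90° − 51.3° = 38.7°.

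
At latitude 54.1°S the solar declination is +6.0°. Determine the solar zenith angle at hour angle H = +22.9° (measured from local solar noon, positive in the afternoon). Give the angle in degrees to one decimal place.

63.1°

With φ = -54.1°, δ = 6.0°, H = 22.90°: sin φ sin δ = -0.0847, cos φ cos δ cos H = 0.5372, so cos θ_z = 0.4525.
θ_z = arccos(0.4525) = 63.10°.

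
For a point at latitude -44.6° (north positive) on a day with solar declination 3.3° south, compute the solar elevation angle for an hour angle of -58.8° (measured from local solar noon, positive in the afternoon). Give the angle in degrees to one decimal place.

cos θ_z = sin(-44.6°) sin(-3.3°) + cos(-44.6°) cos(-3.3°) cos(-58.80°) = 0.0404 + 0.3682 = 0.4086.
θ_z = arccos(0.4086) = 65.88°, so the elevation is 90° − 65.88° = 24.12°.

24.1°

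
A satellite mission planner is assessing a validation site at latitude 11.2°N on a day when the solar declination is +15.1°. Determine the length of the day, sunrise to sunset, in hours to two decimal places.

−tan φ tan δ = −(0.1980)(0.2698) = -0.0534; H_s = arccos(-0.0534) = 93.06°.
Day length = 2 H_s / 15° h⁻¹ = 186.12° / 15 = 12.408 h.

12.41 hours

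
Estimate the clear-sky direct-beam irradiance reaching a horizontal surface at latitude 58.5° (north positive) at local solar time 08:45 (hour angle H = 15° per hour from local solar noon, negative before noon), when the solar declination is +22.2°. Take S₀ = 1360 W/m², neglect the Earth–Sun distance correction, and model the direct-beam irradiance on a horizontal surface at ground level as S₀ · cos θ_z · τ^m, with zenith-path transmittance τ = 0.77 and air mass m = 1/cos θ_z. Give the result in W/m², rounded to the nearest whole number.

Hour angle H = 15° × (8.75 − 12) = -48.75°.
cos θ_z = sin φ sin δ + cos φ cos δ cos H = (0.8526)(0.3778) + (0.5225)(0.9259)(0.6593) = 0.6411.
Air mass m = 1/cos θ_z = 1/0.6411 = 1.560; τ^m = 0.77^1.560 = 0.6652.
Surface direct beam = 1360 × 0.6411 × 0.6652 = 579.99 W/m².

580 W/m²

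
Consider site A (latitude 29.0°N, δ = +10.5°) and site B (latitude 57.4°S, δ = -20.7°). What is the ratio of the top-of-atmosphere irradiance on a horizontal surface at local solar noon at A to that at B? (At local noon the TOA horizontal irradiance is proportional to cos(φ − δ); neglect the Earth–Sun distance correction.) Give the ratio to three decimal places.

1.183

A: cos θ_z = cos(29.0° − (10.5°)) = 0.9483.
B: cos θ_z = cos(-57.4° − (-20.7°)) = 0.8018.
Ratio A/B = 0.9483 / 0.8018 = 1.1827.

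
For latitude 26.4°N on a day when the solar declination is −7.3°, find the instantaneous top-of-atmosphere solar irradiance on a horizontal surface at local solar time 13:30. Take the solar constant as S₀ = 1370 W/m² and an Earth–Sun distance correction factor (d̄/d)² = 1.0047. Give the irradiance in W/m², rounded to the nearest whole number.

1052 W/m²

Hour angle H = 15° × (13.5 − 12) = 22.50°.
With φ = 26.4°, δ = -7.3°, H = 22.50°: sin φ sin δ = -0.0565, cos φ cos δ cos H = 0.8208, so cos θ_z = 0.7643.
Top-of-atmosphere irradiance = S₀ (d̄/d)² cos θ_z = 1370 × 1.0047 × 0.7643 = 1052.01 W/m².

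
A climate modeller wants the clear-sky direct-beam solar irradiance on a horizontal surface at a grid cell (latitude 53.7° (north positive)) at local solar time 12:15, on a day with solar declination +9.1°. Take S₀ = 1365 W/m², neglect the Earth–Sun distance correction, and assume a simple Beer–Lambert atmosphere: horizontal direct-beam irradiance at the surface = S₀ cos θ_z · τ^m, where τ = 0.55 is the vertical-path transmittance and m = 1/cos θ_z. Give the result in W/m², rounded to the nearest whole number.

Hour angle H = 15° × (12.25 − 12) = 3.75°.
cos θ_z = sin φ sin δ + cos φ cos δ cos H = (0.8059)(0.1582) + (0.5920)(0.9874)(0.9979) = 0.7108.
Air mass m = 1/cos θ_z = 1/0.7108 = 1.407; τ^m = 0.55^1.407 = 0.4312.
Surface direct beam = 1365 × 0.7108 × 0.4312 = 418.37 W/m².

418 W/m²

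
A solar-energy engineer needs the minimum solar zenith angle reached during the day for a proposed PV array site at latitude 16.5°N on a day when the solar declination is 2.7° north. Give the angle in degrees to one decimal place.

At local solar noon the hour angle is zero, so the zenith angle is |φ − δ| = |16.5° − (2.7°)| = 13.8°.

13.8°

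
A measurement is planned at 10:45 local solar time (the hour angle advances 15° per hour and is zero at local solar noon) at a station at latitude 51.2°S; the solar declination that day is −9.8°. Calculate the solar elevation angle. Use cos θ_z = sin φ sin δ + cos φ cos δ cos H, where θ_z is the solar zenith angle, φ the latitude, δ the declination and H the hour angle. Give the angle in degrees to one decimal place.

Hour angle H = 15° × (10.75 − 12) = -18.75°.
cos θ_z = sin(-51.2°) sin(-9.8°) + cos(-51.2°) cos(-9.8°) cos(-18.75°) = 0.1327 + 0.5847 = 0.7174.
θ_z = arccos(0.7174) = 44.16°, so the elevation is 90° − 44.16° = 45.84°.

45.8°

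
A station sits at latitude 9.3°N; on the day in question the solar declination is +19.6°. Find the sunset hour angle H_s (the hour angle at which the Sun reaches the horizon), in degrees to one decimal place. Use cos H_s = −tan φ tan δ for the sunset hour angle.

The sunset hour angle satisfies cos H_s = −tan φ tan δ = -0.0583, giving H_s = 93.34°.

93.3°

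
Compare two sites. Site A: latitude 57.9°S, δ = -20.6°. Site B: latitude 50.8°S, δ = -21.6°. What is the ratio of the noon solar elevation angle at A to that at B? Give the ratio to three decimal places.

0.867

A: 90° − |-57.9 − (-20.6)| = 52.70°.
B: 90° − |-50.8 − (-21.6)| = 60.80°.
Ratio A/B = 52.7000 / 60.8000 = 0.8668.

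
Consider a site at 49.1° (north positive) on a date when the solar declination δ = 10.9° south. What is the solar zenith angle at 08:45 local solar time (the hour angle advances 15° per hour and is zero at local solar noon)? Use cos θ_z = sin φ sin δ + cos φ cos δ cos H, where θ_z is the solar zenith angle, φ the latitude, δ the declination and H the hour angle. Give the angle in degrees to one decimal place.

73.7°

Hour angle H = 15° × (8.75 − 12) = -48.75°.
cos θ_z = sin(49.1°) sin(-10.9°) + cos(49.1°) cos(-10.9°) cos(-48.75°) = -0.1429 + 0.4239 = 0.2810.
θ_z = arccos(0.2810) = 73.68°.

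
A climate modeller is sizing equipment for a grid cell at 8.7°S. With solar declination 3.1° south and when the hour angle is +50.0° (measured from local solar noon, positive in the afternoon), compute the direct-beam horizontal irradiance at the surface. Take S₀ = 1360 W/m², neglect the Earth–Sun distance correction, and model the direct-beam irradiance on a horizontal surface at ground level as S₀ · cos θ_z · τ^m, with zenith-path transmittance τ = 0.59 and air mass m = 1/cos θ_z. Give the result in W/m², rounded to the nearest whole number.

With φ = -8.7°, δ = -3.1°, H = 50.00°: sin φ sin δ = 0.0082, cos φ cos δ cos H = 0.6345, so cos θ_z = 0.6427.
Air mass m = 1/cos θ_z = 1/0.6427 = 1.556; τ^m = 0.59^1.556 = 0.4400.
Surface direct beam = 1360 × 0.6427 × 0.4400 = 384.59 W/m².

385 W/m²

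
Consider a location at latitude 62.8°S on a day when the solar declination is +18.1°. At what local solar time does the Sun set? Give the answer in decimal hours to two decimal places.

15.37 h

The sunset hour angle satisfies cos H_s = −tan φ tan δ = 0.6360, giving H_s = 50.51°.
Sunset is at 12 + H_s/15 = 12 + 3.367 = 15.367 h local solar time.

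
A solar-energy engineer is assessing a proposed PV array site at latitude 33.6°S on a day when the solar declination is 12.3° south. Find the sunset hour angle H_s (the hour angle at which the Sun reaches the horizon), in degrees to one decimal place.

98.3°

The sunset hour angle satisfies cos H_s = −tan φ tan δ = -0.1449, giving H_s = 98.33°.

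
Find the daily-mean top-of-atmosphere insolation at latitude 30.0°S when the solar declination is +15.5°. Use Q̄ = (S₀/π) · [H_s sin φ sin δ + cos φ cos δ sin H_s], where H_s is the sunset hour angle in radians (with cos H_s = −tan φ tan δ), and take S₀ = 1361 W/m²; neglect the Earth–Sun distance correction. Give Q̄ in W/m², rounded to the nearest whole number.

275 W/m²

The sunset hour angle satisfies cos H_s = −tan φ tan δ = 0.1601, giving H_s = 80.79°. In radians, H_s = 1.4101.
H_s sin φ sin δ = 1.4101 × -0.5000 × 0.2672 = -0.1884.
cos φ cos δ sin H_s = 0.8660 × 0.9636 × 0.9871 = 0.8237.
Q̄ = (1361/π) × (-0.1884 + 0.8237) = 433.22 × 0.6353 = 275.22 W/m².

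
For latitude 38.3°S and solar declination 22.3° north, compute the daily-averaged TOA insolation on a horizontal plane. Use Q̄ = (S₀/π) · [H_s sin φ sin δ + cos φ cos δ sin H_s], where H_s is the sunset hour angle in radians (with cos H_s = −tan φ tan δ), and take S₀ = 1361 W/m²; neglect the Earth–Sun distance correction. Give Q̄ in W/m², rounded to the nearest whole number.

−tan φ tan δ = −(-0.7898)(0.4101) = 0.3239; H_s = arccos(0.3239) = 71.10°. In radians, H_s = 1.2409.
H_s sin φ sin δ = 1.2409 × -0.6198 × 0.3795 = -0.2919.
cos φ cos δ sin H_s = 0.7848 × 0.9252 × 0.9461 = 0.6870.
Q̄ = (1361/π) × (-0.2919 + 0.6870) = 433.22 × 0.3951 = 171.17 W/m².

171 W/m²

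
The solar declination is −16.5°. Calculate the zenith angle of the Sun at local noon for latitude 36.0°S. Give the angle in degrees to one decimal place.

19.5°

At local solar noon the hour angle is zero, so the zenith angle is |φ − δ| = |-36.0° − (-16.5°)| = 19.5°.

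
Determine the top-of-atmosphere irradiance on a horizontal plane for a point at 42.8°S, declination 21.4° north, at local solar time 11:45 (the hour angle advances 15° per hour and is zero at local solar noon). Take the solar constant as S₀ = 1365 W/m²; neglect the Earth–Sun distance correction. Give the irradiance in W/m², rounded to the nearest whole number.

Hour angle H = 15° × (11.75 − 12) = -3.75°.
cos θ_z = sin φ sin δ + cos φ cos δ cos H = (-0.6794)(0.3649) + (0.7337)(0.9311)(0.9979) = 0.4338.
Top-of-atmosphere irradiance = S₀ cos θ_z = 1365 × 0.4338 = 592.14 W/m².

592 W/m²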